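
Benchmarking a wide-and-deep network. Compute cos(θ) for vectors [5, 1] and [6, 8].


A·B = 5·6 + 1·8 = 38
‖A‖ = √26 = 5.099, ‖B‖ = √100 = 10
cos = 38/(√26·√100) = 38/√2600 = 0.7452

0.7452


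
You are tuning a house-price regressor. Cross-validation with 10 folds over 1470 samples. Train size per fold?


Fold size = 1470/10 = 147
Training per fold = 1470 - 147 = 1323

1323


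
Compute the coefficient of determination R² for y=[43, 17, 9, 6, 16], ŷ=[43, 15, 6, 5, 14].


ȳ = 18.2
SS_res = Σ(y-ŷ)² = 18
SS_tot = Σ(y-ȳ)² = 854.8
R² = 1 - SS_res/SS_tot = 1 - 0.0211 = 0.9789

0.9789


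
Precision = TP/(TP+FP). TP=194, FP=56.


Precision = TP/(TP+FP)
= 194/(194+56)
= 194/250 = 77.6%

77.6%


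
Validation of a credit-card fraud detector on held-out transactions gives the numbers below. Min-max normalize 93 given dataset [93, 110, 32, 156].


min=32, max=156
(93-32)/(156-32) = 61/124 = 0.4919

0.4919


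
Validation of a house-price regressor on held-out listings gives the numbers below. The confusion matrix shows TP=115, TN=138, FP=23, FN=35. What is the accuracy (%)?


Accuracy = (TP+TN)/(TP+TN+FP+FN)
= (115+138)/(311)
= 253/311 = 81.35%

81.35%


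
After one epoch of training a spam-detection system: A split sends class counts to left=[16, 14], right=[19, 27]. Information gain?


Parent = [35, 41], H_parent = 0.9955
H_left = 0.9968 (n=30), H_right = 0.9781 (n=46)
H_children = (30/76)·0.9968 + (46/76)·0.9781 = 0.9855
IG = 0.9955 - 0.9855 = 0.01

0.01


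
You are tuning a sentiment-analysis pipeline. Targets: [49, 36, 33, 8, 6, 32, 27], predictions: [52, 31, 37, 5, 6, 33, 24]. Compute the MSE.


Squared errors: (49-52)²=9, (36-31)²=25, (33-37)²=16, (8-5)²=9, (6-6)²=0, (32-33)²=1, (27-24)²=9
Sum = 69
MSE = 69/7 = 69/7

69/7


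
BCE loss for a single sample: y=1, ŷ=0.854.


BCE = -[y·ln(p) + (1-y)·ln(1-p)]
= -1·ln(0.854) - 0
= -ln(0.854) = 0.1578

0.1578


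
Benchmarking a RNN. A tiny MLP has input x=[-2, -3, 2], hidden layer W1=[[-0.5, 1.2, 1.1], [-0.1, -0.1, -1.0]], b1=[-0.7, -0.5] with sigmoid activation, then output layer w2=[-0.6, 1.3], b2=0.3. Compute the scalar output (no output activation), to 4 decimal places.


z1[0] = (-0.5)·(-2) + (1.2)·(-3) + (1.1)·(2) - 0.7 = -1.1
z1[1] = (-0.1)·(-2) + (-0.1)·(-3) + (-1.0)·(2) - 0.5 = -2.0
h = sigmoid(z1) = [0.2497, 0.1192]
output = (-0.6)·(0.2497) + (1.3)·(0.1192) + 0.3 = 0.3051

0.3051


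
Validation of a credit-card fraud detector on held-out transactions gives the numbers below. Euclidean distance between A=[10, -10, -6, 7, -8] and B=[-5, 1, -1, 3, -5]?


d = √((10+ 5)² + (-10-1)² + (-6+ 1)² + (7-3)² + (-8+ 5)²)
  = √(225 + 121 + 25 + 16 + 9)
  = √396 = 19.8997

19.8997


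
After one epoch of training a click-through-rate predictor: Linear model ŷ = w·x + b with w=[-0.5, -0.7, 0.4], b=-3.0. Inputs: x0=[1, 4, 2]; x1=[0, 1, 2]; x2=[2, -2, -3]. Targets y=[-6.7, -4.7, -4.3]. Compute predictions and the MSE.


ŷ0 = (-0.5)·(1) + (-0.7)·(4) + (0.4)·(2) - 3.0 = -5.5
ŷ1 = (-0.5)·(0) + (-0.7)·(1) + (0.4)·(2) - 3.0 = -2.9
ŷ2 = (-0.5)·(2) + (-0.7)·(-2) + (0.4)·(-3) - 3.0 = -3.8
errors² = [1.44, 3.24, 0.25]
MSE = 4.9300/3 = 1.6433

1.6433


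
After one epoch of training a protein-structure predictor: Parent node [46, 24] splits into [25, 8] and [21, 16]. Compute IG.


Parent = [46, 24], H_parent = 0.9275
H_left = 0.799 (n=33), H_right = 0.9868 (n=37)
H_children = (33/70)·0.799 + (37/70)·0.9868 = 0.8983
IG = 0.9275 - 0.8983 = 0.0292

0.0292


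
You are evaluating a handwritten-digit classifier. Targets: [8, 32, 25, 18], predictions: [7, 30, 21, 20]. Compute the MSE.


Squared errors: (8-7)²=1, (32-30)²=4, (25-21)²=16, (18-20)²=4
Sum = 25
MSE = 25/4 = 25/4

25/4


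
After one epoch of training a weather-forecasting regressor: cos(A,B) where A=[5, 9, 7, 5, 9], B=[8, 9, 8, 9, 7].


A·B = 5·8 + 9·9 + 7·8 + 5·9 + 9·7 = 285
‖A‖ = √261 = 16.1555, ‖B‖ = √339 = 18.412
cos = 285/(√261·√339) = 285/√88479 = 0.9581

0.9581


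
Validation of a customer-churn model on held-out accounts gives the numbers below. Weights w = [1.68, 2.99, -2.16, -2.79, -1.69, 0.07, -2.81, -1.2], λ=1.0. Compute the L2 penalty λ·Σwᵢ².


‖w‖₂² = (1.68)² + (2.99)² + (-2.16)² + (-2.79)² + (-1.69)² + (0.07)² + (-2.81)² + (-1.2)²
     = 2.8224 + 8.9401 + 4.6656 + 7.7841 + 2.8561 + 0.0049 + 7.8961 + 1.44
     = 36.4093
λ·‖w‖₂² = 1.0·36.4093 = 36.4093

36.4093


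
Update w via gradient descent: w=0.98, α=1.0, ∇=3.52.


w_new = w - α·∇
= 0.98 - 1.0·3.52
= 0.98 - 3.52
= -2.54

-2.54


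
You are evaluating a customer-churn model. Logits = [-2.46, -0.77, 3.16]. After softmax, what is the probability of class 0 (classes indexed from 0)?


Exponentials: e^-2.46=0.0854, e^-0.77=0.463, e^3.16=23.5706
Sum = 24.119
Softmax = [0.0035, 0.0192, 0.9773]
p[0] = 0.0854/24.119 = 0.0035

0.0035


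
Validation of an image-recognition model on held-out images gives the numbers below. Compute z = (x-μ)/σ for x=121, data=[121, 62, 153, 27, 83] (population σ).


μ = 89.2, σ = 44.1108
z = (121 - 89.2)/44.1108 = 0.7209

0.7209


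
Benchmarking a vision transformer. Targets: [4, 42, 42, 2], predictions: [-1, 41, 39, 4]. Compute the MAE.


Absolute errors: |4+ 1|=5, |42-41|=1, |42-39|=3, |2-4|=2
Sum = 11
MAE = 11/4 = 11/4

11/4


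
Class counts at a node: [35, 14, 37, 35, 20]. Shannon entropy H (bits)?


Probabilities: [35/141, 14/141, 37/141, 35/141, 20/141] ≈ [0.2482, 0.0993, 0.2624, 0.2482, 0.1418]
H = -((35/141)·log₂(35/141) + (14/141)·log₂(14/141) + (37/141)·log₂(37/141) + (35/141)·log₂(35/141) + (20/141)·log₂(20/141))
  = 2.235 bits

2.235 bits


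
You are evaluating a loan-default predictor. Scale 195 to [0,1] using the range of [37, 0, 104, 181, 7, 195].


min=0, max=195
(195-0)/(195-0) = 195/195 = 1.0

1.0


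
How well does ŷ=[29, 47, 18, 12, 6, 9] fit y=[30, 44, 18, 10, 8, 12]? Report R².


ȳ = 20.3333
SS_res = Σ(y-ŷ)² = 27
SS_tot = Σ(y-ȳ)² = 987.33
R² = 1 - SS_res/SS_tot = 1 - 0.0273 = 0.9727

0.9727


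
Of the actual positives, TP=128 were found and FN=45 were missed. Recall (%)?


Recall = TP/(TP+FN)
= 128/(128+45)
= 128/173 = 73.99%

73.99%


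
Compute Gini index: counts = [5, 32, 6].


Probabilities: [5/43, 32/43, 6/43] ≈ [0.1163, 0.7442, 0.1395]
Σpᵢ² = (25 + 1024 + 36)/43² = 1085/1849
Gini = 1 - Σpᵢ² = 1 - 1085/1849 = 0.4132

0.4132


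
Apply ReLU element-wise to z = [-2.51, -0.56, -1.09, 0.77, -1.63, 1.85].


ReLU(-2.51) = max(0, -2.51) = 0.0
ReLU(-0.56) = max(0, -0.56) = 0.0
ReLU(-1.09) = max(0, -1.09) = 0.0
ReLU(0.77) = max(0, 0.77) = 0.77
ReLU(-1.63) = max(0, -1.63) = 0.0
ReLU(1.85) = max(0, 1.85) = 1.85
result = [0.0, 0.0, 0.0, 0.77, 0.0, 1.85]

[0.0, 0.0, 0.0, 0.77, 0.0, 1.85]


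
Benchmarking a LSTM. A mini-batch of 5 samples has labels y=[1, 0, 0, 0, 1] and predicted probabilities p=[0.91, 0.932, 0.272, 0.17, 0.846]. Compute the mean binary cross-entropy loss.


L[0] = -ln(0.91) = 0.0943
L[1] = -ln(1-0.932) = -ln(0.068) = 2.6882
L[2] = -ln(1-0.272) = -ln(0.728) = 0.3175
L[3] = -ln(1-0.17) = -ln(0.83) = 0.1863
L[4] = -ln(0.846) = 0.1672
mean = (0.0943 + 2.6882 + 0.3175 + 0.1863 + 0.1672)/5 = 0.6907

0.6907


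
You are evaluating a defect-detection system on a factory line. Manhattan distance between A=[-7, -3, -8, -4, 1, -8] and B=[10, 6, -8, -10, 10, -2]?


d = |-7-10| + |-3-6| + |-8+ 8| + |-4+ 10| + |1-10| + |-8+ 2|
  = 17 + 9 + 0 + 6 + 9 + 6
  = 47

47


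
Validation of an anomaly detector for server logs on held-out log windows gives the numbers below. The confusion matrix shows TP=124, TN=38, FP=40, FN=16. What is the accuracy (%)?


Accuracy = (TP+TN)/(TP+TN+FP+FN)
= (124+38)/(218)
= 162/218 = 74.31%

74.31%


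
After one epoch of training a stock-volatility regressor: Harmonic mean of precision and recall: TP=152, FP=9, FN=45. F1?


Precision = 152/161 = 0.9441
Recall = 152/197 = 0.7716
F1 = 2·P·R/(P+R) = 2·TP/(2·TP+FP+FN) = 304/(304+9+45) = 304/358 = 0.8492

0.8492


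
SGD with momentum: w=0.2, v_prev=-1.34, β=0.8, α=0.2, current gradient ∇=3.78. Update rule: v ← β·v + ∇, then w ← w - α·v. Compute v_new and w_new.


v_new = 0.8·-1.34 + 3.78 = -1.072 + 3.78 = 2.708
w_new = 0.2 - 0.2·2.708 = 0.2 - 0.5416 = -0.3416

v_new=2.708, w_new=-0.3416


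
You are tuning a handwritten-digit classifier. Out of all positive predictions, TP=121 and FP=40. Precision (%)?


Precision = TP/(TP+FP)
= 121/(121+40)
= 121/161 = 75.16%

75.16%


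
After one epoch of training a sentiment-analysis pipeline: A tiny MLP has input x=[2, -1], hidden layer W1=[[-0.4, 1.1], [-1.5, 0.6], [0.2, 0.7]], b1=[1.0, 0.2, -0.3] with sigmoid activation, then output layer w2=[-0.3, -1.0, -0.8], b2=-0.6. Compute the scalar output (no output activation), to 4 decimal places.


z1[0] = (-0.4)·(2) + (1.1)·(-1) + 1.0 = -0.9
z1[1] = (-1.5)·(2) + (0.6)·(-1) + 0.2 = -3.4
z1[2] = (0.2)·(2) + (0.7)·(-1) - 0.3 = -0.6
h = sigmoid(z1) = [0.2891, 0.0323, 0.3543]
output = (-0.3)·(0.2891) + (-1.0)·(0.0323) + (-0.8)·(0.3543) - 0.6 = -1.0025

-1.0025


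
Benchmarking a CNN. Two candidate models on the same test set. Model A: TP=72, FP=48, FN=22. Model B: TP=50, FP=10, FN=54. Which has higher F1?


Model A: P=72/120=0.6, R=72/94=0.766, F1=2PR/(P+R)=2TP/(2TP+FP+FN)=144/214=0.6729
Model B: P=50/60=0.8333, R=50/104=0.4808, F1=2PR/(P+R)=2TP/(2TP+FP+FN)=100/164=0.6098
0.6729 > 0.6098 → Model A

Model A


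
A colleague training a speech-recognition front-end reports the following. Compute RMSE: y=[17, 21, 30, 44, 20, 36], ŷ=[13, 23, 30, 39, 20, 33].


MSE = 54/6 = 9
RMSE = √(54/6) = 3.0

3.0


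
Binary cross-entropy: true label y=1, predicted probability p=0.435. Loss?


BCE = -[y·ln(p) + (1-y)·ln(1-p)]
= -1·ln(0.435) - 0
= -ln(0.435) = 0.8324

0.8324


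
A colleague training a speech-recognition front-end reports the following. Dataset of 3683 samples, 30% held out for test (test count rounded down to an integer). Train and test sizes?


Test = ⌊3683·30/100⌋ = 1104
Train = 3683 - 1104 = 2579

Train: 2579, Test: 1104


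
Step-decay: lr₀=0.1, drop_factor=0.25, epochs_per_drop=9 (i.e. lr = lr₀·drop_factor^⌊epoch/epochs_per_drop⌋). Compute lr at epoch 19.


n_drops = ⌊19/9⌋ = 2
lr = 0.1·0.25^2 = 0.1·0.0625 = 0.00625

0.00625


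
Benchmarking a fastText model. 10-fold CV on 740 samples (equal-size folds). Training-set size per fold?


Fold size = 740/10 = 74
Training per fold = 740 - 74 = 666

666


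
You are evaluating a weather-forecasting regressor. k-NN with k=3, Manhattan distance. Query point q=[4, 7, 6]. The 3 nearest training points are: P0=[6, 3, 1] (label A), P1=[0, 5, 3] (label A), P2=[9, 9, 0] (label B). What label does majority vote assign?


d(q,P0) = 11  (label A)
d(q,P1) = 9  (label A)
d(q,P2) = 13  (label B)
Votes: A=2, B=1
Majority → A

A


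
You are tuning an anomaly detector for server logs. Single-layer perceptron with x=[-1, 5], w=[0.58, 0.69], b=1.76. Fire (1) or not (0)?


z = (-1)·(0.58) + (5)·(0.69) + 1.76
  = 4.63
step(z) = 1 (z≥0)

1


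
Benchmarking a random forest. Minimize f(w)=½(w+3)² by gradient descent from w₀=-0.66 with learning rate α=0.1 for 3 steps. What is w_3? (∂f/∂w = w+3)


step 1: grad = -0.66+3 = 2.34; w = -0.66 - 0.1·(2.34) = -0.894
step 2: grad = -0.894+3 = 2.106; w = -0.894 - 0.1·(2.106) = -1.1046
step 3: grad = -1.1046+3 = 1.8954; w = -1.1046 - 0.1·(1.8954) = -1.29414

-1.29414


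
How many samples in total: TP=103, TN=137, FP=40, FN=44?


Total = TP + TN + FP + FN
= 103 + 137 + 40 + 44
= 324
(Predicted positive: 143, predicted negative: 181)

324


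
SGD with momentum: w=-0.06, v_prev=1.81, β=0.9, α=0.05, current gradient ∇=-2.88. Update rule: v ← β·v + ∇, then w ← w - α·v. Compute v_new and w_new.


v_new = 0.9·1.81 - 2.88 = 1.629 - 2.88 = -1.251
w_new = -0.06 - 0.05·-1.251 = -0.06 + 0.06255 = 0.00255

v_new=-1.251, w_new=0.00255


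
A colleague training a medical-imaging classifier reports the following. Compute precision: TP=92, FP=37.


Precision = TP/(TP+FP)
= 92/(92+37)
= 92/129 = 71.32%

71.32%


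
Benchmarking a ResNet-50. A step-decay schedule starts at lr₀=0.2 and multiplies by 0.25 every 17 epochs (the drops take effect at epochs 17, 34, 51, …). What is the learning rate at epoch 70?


n_drops = ⌊70/17⌋ = 4
lr = 0.2·0.25^4 = 0.2·0.00390625 = 0.00078125

0.00078125


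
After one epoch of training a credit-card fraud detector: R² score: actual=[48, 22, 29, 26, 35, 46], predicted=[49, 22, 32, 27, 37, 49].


ȳ = 34.3333
SS_res = Σ(y-ŷ)² = 24
SS_tot = Σ(y-ȳ)² = 573.33
R² = 1 - SS_res/SS_tot = 1 - 0.0419 = 0.9581

0.9581


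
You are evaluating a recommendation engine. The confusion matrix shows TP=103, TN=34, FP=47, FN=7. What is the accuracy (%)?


Accuracy = (TP+TN)/(TP+TN+FP+FN)
= (103+34)/(191)
= 137/191 = 71.73%

71.73%


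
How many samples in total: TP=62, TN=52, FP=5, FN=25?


Total = TP + TN + FP + FN
= 62 + 52 + 5 + 25
= 144
(Predicted positive: 67, predicted negative: 77)

144


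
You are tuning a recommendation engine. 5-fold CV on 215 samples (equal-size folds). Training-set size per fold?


Fold size = 215/5 = 43
Training per fold = 215 - 43 = 172

172


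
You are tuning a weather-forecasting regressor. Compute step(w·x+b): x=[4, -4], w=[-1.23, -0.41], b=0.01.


z = (4)·(-1.23) + (-4)·(-0.41) + 0.01
  = -3.27
step(z) = 0 (z<0)

0


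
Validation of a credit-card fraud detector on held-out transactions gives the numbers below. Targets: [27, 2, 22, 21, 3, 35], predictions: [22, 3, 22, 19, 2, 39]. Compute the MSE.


Squared errors: (27-22)²=25, (2-3)²=1, (22-22)²=0, (21-19)²=4, (3-2)²=1, (35-39)²=16
Sum = 47
MSE = 47/6 = 47/6

47/6


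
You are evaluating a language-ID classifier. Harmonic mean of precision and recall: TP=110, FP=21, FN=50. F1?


Precision = 110/131 = 0.8397
Recall = 110/160 = 0.6875
F1 = 2·P·R/(P+R) = 2·TP/(2·TP+FP+FN) = 220/(220+21+50) = 220/291 = 0.756

0.756


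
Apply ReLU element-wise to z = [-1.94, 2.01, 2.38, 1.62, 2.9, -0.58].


ReLU(-1.94) = max(0, -1.94) = 0.0
ReLU(2.01) = max(0, 2.01) = 2.01
ReLU(2.38) = max(0, 2.38) = 2.38
ReLU(1.62) = max(0, 1.62) = 1.62
ReLU(2.9) = max(0, 2.9) = 2.9
ReLU(-0.58) = max(0, -0.58) = 0.0
result = [0.0, 2.01, 2.38, 1.62, 2.9, 0.0]

[0.0, 2.01, 2.38, 1.62, 2.9, 0.0]


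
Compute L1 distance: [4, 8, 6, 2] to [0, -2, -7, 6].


d = |4-0| + |8+ 2| + |6+ 7| + |2-6|
  = 4 + 10 + 13 + 4
  = 31

31


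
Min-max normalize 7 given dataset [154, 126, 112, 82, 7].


min=7, max=154
(7-7)/(154-7) = 0/147 = 0.0

0.0


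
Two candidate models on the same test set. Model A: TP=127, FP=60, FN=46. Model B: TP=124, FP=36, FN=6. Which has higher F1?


Model A: P=127/187=0.6791, R=127/173=0.7341, F1=2PR/(P+R)=2TP/(2TP+FP+FN)=254/360=0.7056
Model B: P=124/160=0.775, R=124/130=0.9538, F1=2PR/(P+R)=2TP/(2TP+FP+FN)=248/290=0.8552
0.7056 < 0.8552 → Model B

Model B


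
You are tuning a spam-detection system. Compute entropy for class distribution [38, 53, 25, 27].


Probabilities: [38/143, 53/143, 25/143, 27/143] ≈ [0.2657, 0.3706, 0.1748, 0.1888]
H = -((38/143)·log₂(38/143) + (53/143)·log₂(53/143) + (25/143)·log₂(25/143) + (27/143)·log₂(27/143))
  = 1.9327 bits

1.9327 bits


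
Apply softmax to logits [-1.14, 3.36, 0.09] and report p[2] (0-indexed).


Exponentials: e^-1.14=0.3198, e^3.36=28.7892, e^0.09=1.0942
Sum = 30.2032
Softmax = [0.0106, 0.9532, 0.0362]
p[2] = 1.0942/30.2032 = 0.0362

0.0362


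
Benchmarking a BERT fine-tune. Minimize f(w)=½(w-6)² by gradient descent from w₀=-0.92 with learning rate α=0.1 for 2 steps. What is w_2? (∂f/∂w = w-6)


step 1: grad = -0.92-6 = -6.92; w = -0.92 - 0.1·(-6.92) = -0.228
step 2: grad = -0.228-6 = -6.228; w = -0.228 - 0.1·(-6.228) = 0.3948

0.3948


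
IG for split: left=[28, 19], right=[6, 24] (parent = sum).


Parent = [34, 43], H_parent = 0.9901
H_left = 0.9734 (n=47), H_right = 0.7219 (n=30)
H_children = (47/77)·0.9734 + (30/77)·0.7219 = 0.8754
IG = 0.9901 - 0.8754 = 0.1147

0.1147


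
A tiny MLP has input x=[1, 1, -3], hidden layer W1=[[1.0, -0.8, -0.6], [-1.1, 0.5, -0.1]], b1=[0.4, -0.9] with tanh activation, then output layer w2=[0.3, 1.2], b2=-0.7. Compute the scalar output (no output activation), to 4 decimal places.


z1[0] = (1.0)·(1) + (-0.8)·(1) + (-0.6)·(-3) + 0.4 = 2.4
z1[1] = (-1.1)·(1) + (0.5)·(1) + (-0.1)·(-3) - 0.9 = -1.2
h = tanh(z1) = [0.9837, -0.8337]
output = (0.3)·(0.9837) + (1.2)·(-0.8337) - 0.7 = -1.4053

-1.4053


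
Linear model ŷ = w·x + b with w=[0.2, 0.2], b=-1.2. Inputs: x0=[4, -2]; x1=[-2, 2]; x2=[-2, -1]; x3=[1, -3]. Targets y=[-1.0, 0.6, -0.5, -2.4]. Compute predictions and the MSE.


ŷ0 = (0.2)·(4) + (0.2)·(-2) - 1.2 = -0.8
ŷ1 = (0.2)·(-2) + (0.2)·(2) - 1.2 = -1.2
ŷ2 = (0.2)·(-2) + (0.2)·(-1) - 1.2 = -1.8
ŷ3 = (0.2)·(1) + (0.2)·(-3) - 1.2 = -1.6
errors² = [0.04, 3.24, 1.69, 0.64]
MSE = 5.6100/4 = 1.4025

1.4025


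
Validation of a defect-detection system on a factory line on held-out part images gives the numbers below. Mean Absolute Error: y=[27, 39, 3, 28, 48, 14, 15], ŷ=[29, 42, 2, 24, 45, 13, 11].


Absolute errors: |27-29|=2, |39-42|=3, |3-2|=1, |28-24|=4, |48-45|=3, |14-13|=1, |15-11|=4
Sum = 18
MAE = 18/7 = 18/7

18/7


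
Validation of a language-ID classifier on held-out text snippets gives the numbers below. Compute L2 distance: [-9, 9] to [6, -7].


d = √((-9-6)² + (9+ 7)²)
  = √(225 + 256)
  = √481 = 21.9317

21.9317


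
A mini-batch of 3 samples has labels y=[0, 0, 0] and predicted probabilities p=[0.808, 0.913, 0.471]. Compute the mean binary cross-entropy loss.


L[0] = -ln(1-0.808) = -ln(0.192) = 1.6503
L[1] = -ln(1-0.913) = -ln(0.087) = 2.4418
L[2] = -ln(1-0.471) = -ln(0.529) = 0.6368
mean = (1.6503 + 2.4418 + 0.6368)/3 = 1.5763

1.5763


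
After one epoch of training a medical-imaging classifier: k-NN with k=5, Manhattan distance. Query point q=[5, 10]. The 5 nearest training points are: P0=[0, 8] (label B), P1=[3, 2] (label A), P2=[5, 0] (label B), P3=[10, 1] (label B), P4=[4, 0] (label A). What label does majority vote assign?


d(q,P0) = 7  (label B)
d(q,P1) = 10  (label A)
d(q,P2) = 10  (label B)
d(q,P3) = 14  (label B)
d(q,P4) = 11  (label A)
Votes: A=2, B=3
Majority → B

B


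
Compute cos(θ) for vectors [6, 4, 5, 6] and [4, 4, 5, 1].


A·B = 6·4 + 4·4 + 5·5 + 6·1 = 71
‖A‖ = √113 = 10.6301, ‖B‖ = √58 = 7.6158
cos = 71/(√113·√58) = 71/√6554 = 0.877

0.877


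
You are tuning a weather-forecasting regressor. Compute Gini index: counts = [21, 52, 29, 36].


Probabilities: [21/138, 52/138, 29/138, 36/138] ≈ [0.1522, 0.3768, 0.2101, 0.2609]
Σpᵢ² = (441 + 2704 + 841 + 1296)/138² = 5282/19044
Gini = 1 - Σpᵢ² = 1 - 5282/19044 = 0.7226

0.7226


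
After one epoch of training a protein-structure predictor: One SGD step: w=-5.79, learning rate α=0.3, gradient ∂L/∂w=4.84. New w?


w_new = w - α·∇
= -5.79 - 0.3·4.84
= -5.79 - 1.452
= -7.242

-7.242


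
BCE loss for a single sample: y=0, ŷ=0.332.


BCE = -[y·ln(p) + (1-y)·ln(1-p)]
= -0 - 1·ln(1-0.332)
= -ln(0.668) = 0.4035

0.4035


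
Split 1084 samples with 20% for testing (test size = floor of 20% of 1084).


Test = ⌊1084·20/100⌋ = 216
Train = 1084 - 216 = 868

Train: 868, Test: 216


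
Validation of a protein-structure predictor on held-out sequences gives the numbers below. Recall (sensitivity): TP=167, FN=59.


Recall = TP/(TP+FN)
= 167/(167+59)
= 167/226 = 73.89%

73.89%


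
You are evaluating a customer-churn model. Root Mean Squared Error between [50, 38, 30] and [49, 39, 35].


MSE = 27/3 = 9
RMSE = √(27/3) = 3.0

3.0


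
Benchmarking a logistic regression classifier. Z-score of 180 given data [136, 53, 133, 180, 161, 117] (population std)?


μ = 130, σ = 40.0083
z = (180 - 130)/40.0083 = 1.2497

1.2497


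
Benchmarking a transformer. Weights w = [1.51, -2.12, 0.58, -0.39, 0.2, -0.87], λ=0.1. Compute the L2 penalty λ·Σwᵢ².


‖w‖₂² = (1.51)² + (-2.12)² + (0.58)² + (-0.39)² + (0.2)² + (-0.87)²
     = 2.2801 + 4.4944 + 0.3364 + 0.1521 + 0.04 + 0.7569
     = 8.0599
λ·‖w‖₂² = 0.1·8.0599 = 0.80599

0.80599


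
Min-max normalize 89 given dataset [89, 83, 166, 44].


min=44, max=166
(89-44)/(166-44) = 45/122 = 0.3689

0.3689


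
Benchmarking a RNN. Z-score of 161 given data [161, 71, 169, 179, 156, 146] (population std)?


μ = 147, σ = 35.5012
z = (161 - 147)/35.5012 = 0.3944

0.3944


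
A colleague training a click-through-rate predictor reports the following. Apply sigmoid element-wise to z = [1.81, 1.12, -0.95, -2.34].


σ(1.81) = 1/(1+e^-1.81) = 0.8594
σ(1.12) = 1/(1+e^-1.12) = 0.754
σ(-0.95) = 1/(1+e^0.95) = 0.2789
σ(-2.34) = 1/(1+e^2.34) = 0.0879
result = [0.8594, 0.754, 0.2789, 0.0879]

[0.8594, 0.754, 0.2789, 0.0879]


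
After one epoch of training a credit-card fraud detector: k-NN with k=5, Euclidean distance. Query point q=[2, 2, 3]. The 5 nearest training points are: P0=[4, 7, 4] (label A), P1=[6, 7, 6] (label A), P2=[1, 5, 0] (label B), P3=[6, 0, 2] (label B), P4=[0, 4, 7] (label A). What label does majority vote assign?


d(q,P0) = 5.4772  (label A)
d(q,P1) = 7.0711  (label A)
d(q,P2) = 4.3589  (label B)
d(q,P3) = 4.5826  (label B)
d(q,P4) = 4.899  (label A)
Votes: A=3, B=2
Majority → A

A


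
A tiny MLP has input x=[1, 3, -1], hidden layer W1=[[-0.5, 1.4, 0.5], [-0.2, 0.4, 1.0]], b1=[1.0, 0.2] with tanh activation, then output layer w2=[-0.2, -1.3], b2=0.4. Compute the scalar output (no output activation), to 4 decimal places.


z1[0] = (-0.5)·(1) + (1.4)·(3) + (0.5)·(-1) + 1.0 = 4.2
z1[1] = (-0.2)·(1) + (0.4)·(3) + (1.0)·(-1) + 0.2 = 0.2
h = tanh(z1) = [0.9996, 0.1974]
output = (-0.2)·(0.9996) + (-1.3)·(0.1974) + 0.4 = -0.0565

-0.0565


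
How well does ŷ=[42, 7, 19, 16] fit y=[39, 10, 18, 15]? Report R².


ȳ = 20.5
SS_res = Σ(y-ŷ)² = 20
SS_tot = Σ(y-ȳ)² = 489
R² = 1 - SS_res/SS_tot = 1 - 0.0409 = 0.9591

0.9591


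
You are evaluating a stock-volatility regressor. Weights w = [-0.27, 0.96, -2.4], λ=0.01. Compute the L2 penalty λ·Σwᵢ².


‖w‖₂² = (-0.27)² + (0.96)² + (-2.4)²
     = 0.0729 + 0.9216 + 5.76
     = 6.7545
λ·‖w‖₂² = 0.01·6.7545 = 0.067545

0.067545


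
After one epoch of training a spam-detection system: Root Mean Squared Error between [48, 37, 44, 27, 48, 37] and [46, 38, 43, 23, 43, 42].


MSE = 72/6 = 12
RMSE = √(72/6) = 3.4641

3.4641


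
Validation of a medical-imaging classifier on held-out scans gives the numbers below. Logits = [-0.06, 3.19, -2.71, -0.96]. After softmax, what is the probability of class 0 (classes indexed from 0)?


Exponentials: e^-0.06=0.9418, e^3.19=24.2884, e^-2.71=0.0665, e^-0.96=0.3829
Sum = 25.6796
Softmax = [0.0367, 0.9458, 0.0026, 0.0149]
p[0] = 0.9418/25.6796 = 0.0367

0.0367


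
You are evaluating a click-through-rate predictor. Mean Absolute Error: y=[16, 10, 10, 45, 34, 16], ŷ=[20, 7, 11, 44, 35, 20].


Absolute errors: |16-20|=4, |10-7|=3, |10-11|=1, |45-44|=1, |34-35|=1, |16-20|=4
Sum = 14
MAE = 14/6 = 7/3

7/3


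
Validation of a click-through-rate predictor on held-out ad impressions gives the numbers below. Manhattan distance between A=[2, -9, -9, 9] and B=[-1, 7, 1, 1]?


d = |2+ 1| + |-9-7| + |-9-1| + |9-1|
  = 3 + 16 + 10 + 8
  = 37

37


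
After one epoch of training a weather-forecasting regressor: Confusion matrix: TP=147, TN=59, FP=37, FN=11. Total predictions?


Total = TP + TN + FP + FN
= 147 + 59 + 37 + 11
= 254
(Predicted positive: 184, predicted negative: 70)

254


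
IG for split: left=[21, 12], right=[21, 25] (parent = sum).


Parent = [42, 37], H_parent = 0.9971
H_left = 0.9457 (n=33), H_right = 0.9945 (n=46)
H_children = (33/79)·0.9457 + (46/79)·0.9945 = 0.9741
IG = 0.9971 - 0.9741 = 0.023

0.023


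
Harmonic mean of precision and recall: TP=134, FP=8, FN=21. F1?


Precision = 134/142 = 0.9437
Recall = 134/155 = 0.8645
F1 = 2·P·R/(P+R) = 2·TP/(2·TP+FP+FN) = 268/(268+8+21) = 268/297 = 0.9024

0.9024


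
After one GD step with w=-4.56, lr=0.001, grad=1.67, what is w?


w_new = w - α·∇
= -4.56 - 0.001·1.67
= -4.56 - 0.00167
= -4.56167

-4.56167


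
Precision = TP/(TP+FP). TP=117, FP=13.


Precision = TP/(TP+FP)
= 117/(117+13)
= 117/130 = 90.0%

90.0%


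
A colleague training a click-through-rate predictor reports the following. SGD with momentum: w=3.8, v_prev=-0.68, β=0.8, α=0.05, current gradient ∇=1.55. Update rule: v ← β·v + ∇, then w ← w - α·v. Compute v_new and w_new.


v_new = 0.8·-0.68 + 1.55 = -0.544 + 1.55 = 1.006
w_new = 3.8 - 0.05·1.006 = 3.8 - 0.0503 = 3.7497

v_new=1.006, w_new=3.7497


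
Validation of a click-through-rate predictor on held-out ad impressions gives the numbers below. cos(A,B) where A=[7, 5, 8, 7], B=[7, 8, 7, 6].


A·B = 7·7 + 5·8 + 8·7 + 7·6 = 187
‖A‖ = √187 = 13.6748, ‖B‖ = √198 = 14.0712
cos = 187/(√187·√198) = 187/√37026 = 0.9718

0.9718


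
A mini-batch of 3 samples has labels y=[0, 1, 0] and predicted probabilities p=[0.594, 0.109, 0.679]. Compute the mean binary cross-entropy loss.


L[0] = -ln(1-0.594) = -ln(0.406) = 0.9014
L[1] = -ln(0.109) = 2.2164
L[2] = -ln(1-0.679) = -ln(0.321) = 1.1363
mean = (0.9014 + 2.2164 + 1.1363)/3 = 1.418

1.418


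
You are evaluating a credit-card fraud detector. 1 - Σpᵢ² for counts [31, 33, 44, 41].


Probabilities: [31/149, 33/149, 44/149, 41/149] ≈ [0.2081, 0.2215, 0.2953, 0.2752]
Σpᵢ² = (961 + 1089 + 1936 + 1681)/149² = 5667/22201
Gini = 1 - Σpᵢ² = 1 - 5667/22201 = 0.7447

0.7447


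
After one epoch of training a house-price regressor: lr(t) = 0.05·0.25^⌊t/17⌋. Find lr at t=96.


n_drops = ⌊96/17⌋ = 5
lr = 0.05·0.25^5 = 0.05·0.0009765625 = 0.000048828125

0.000048828125


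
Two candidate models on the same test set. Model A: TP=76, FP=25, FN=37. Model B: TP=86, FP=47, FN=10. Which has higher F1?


Model A: P=76/101=0.7525, R=76/113=0.6726, F1=2PR/(P+R)=2TP/(2TP+FP+FN)=152/214=0.7103
Model B: P=86/133=0.6466, R=86/96=0.8958, F1=2PR/(P+R)=2TP/(2TP+FP+FN)=172/229=0.7511
0.7103 < 0.7511 → Model B

Model B


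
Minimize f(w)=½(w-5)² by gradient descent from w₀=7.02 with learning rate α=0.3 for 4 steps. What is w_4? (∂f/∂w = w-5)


step 1: grad = 7.02-5 = 2.02; w = 7.02 - 0.3·(2.02) = 6.414
step 2: grad = 6.414-5 = 1.414; w = 6.414 - 0.3·(1.414) = 5.9898
step 3: grad = 5.9898-5 = 0.9898; w = 5.9898 - 0.3·(0.9898) = 5.69286
step 4: grad = 5.69286-5 = 0.69286; w = 5.69286 - 0.3·(0.69286) = 5.485002

5.485002


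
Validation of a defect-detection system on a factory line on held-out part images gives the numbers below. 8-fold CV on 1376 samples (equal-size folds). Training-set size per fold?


Fold size = 1376/8 = 172
Training per fold = 1376 - 172 = 1204

1204


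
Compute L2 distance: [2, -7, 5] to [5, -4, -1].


d = √((2-5)² + (-7+ 4)² + (5+ 1)²)
  = √(9 + 9 + 36)
  = √54 = 7.3485

7.3485


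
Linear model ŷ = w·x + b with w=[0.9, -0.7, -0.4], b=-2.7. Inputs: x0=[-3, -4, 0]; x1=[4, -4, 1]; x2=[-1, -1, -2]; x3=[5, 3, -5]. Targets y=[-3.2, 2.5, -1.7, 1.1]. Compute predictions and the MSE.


ŷ0 = (0.9)·(-3) + (-0.7)·(-4) + (-0.4)·(0) - 2.7 = -2.6
ŷ1 = (0.9)·(4) + (-0.7)·(-4) + (-0.4)·(1) - 2.7 = 3.3
ŷ2 = (0.9)·(-1) + (-0.7)·(-1) + (-0.4)·(-2) - 2.7 = -2.1
ŷ3 = (0.9)·(5) + (-0.7)·(3) + (-0.4)·(-5) - 2.7 = 1.7
errors² = [0.36, 0.64, 0.16, 0.36]
MSE = 1.5200/4 = 0.38

0.38


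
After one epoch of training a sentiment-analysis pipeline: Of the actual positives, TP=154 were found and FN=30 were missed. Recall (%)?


Recall = TP/(TP+FN)
= 154/(154+30)
= 154/184 = 83.7%

83.7%


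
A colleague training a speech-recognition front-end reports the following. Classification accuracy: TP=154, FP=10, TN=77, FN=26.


Accuracy = (TP+TN)/(TP+TN+FP+FN)
= (154+77)/(267)
= 231/267 = 86.52%

86.52%


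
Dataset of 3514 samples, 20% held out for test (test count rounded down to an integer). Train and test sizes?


Test = ⌊3514·20/100⌋ = 702
Train = 3514 - 702 = 2812

Train: 2812, Test: 702


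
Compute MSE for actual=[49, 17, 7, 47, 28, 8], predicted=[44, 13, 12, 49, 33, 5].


Squared errors: (49-44)²=25, (17-13)²=16, (7-12)²=25, (47-49)²=4, (28-33)²=25, (8-5)²=9
Sum = 104
MSE = 104/6 = 52/3

52/3


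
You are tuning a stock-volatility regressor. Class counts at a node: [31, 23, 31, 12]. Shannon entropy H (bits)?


Probabilities: [31/97, 23/97, 31/97, 12/97] ≈ [0.3196, 0.2371, 0.3196, 0.1237]
H = -((31/97)·log₂(31/97) + (23/97)·log₂(23/97) + (31/97)·log₂(31/97) + (12/97)·log₂(12/97))
  = 1.9172 bits

1.9172 bits


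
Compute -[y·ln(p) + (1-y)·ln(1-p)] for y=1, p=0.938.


BCE = -[y·ln(p) + (1-y)·ln(1-p)]
= -1·ln(0.938) - 0
= -ln(0.938) = 0.064

0.064


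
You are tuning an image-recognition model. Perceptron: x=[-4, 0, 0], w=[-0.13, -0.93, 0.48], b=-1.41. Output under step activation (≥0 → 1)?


z = (-4)·(-0.13) + (0)·(-0.93) + (0)·(0.48) - 1.41
  = -0.89
step(z) = 0 (z<0)

0


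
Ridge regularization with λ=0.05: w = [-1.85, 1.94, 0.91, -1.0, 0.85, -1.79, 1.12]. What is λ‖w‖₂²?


‖w‖₂² = (-1.85)² + (1.94)² + (0.91)² + (-1.0)² + (0.85)² + (-1.79)² + (1.12)²
     = 3.4225 + 3.7636 + 0.8281 + 1 + 0.7225 + 3.2041 + 1.2544
     = 14.1952
λ·‖w‖₂² = 0.05·14.1952 = 0.70976

0.70976


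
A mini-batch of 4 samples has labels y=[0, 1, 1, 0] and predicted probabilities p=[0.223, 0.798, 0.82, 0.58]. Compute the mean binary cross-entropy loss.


L[0] = -ln(1-0.223) = -ln(0.777) = 0.2523
L[1] = -ln(0.798) = 0.2256
L[2] = -ln(0.82) = 0.1985
L[3] = -ln(1-0.58) = -ln(0.42) = 0.8675
mean = (0.2523 + 0.2256 + 0.1985 + 0.8675)/4 = 0.386

0.386


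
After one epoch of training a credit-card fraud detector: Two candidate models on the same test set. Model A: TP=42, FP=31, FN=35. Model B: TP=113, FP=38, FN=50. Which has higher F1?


Model A: P=42/73=0.5753, R=42/77=0.5455, F1=2PR/(P+R)=2TP/(2TP+FP+FN)=84/150=0.56
Model B: P=113/151=0.7483, R=113/163=0.6933, F1=2PR/(P+R)=2TP/(2TP+FP+FN)=226/314=0.7197
0.56 < 0.7197 → Model B

Model B


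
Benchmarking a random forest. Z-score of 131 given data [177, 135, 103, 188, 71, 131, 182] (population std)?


μ = 141, σ = 40.8237
z = (131 - 141)/40.8237 = -0.245

-0.245


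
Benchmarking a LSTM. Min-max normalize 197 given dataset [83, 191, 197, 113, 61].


min=61, max=197
(197-61)/(197-61) = 136/136 = 1.0

1.0


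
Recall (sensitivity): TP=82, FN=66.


Recall = TP/(TP+FN)
= 82/(82+66)
= 82/148 = 55.41%

55.41%


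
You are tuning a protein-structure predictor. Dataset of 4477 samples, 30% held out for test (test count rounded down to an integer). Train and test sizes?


Test = ⌊4477·30/100⌋ = 1343
Train = 4477 - 1343 = 3134

Train: 3134, Test: 1343


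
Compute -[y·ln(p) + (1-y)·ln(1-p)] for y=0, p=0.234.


BCE = -[y·ln(p) + (1-y)·ln(1-p)]
= -0 - 1·ln(1-0.234)
= -ln(0.766) = 0.2666

0.2666


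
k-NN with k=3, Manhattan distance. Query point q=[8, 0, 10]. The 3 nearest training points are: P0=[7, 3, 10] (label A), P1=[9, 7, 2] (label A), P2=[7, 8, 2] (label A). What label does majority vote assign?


d(q,P0) = 4  (label A)
d(q,P1) = 16  (label A)
d(q,P2) = 17  (label A)
Votes: A=3, B=0
Majority → A

A


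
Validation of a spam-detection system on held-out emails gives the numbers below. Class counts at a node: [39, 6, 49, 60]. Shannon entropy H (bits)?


Probabilities: [39/154, 6/154, 49/154, 60/154] ≈ [0.2532, 0.039, 0.3182, 0.3896]
H = -((39/154)·log₂(39/154) + (6/154)·log₂(6/154) + (49/154)·log₂(49/154) + (60/154)·log₂(60/154))
  = 1.7397 bits

1.7397 bits


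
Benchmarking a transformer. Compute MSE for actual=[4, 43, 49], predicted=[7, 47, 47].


Squared errors: (4-7)²=9, (43-47)²=16, (49-47)²=4
Sum = 29
MSE = 29/3 = 29/3

29/3


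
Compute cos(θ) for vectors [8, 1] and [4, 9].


A·B = 8·4 + 1·9 = 41
‖A‖ = √65 = 8.0623, ‖B‖ = √97 = 9.8489
cos = 41/(√65·√97) = 41/√6305 = 0.5163

0.5163


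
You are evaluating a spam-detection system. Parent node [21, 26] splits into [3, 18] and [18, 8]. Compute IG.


Parent = [21, 26], H_parent = 0.9918
H_left = 0.5917 (n=21), H_right = 0.8905 (n=26)
H_children = (21/47)·0.5917 + (26/47)·0.8905 = 0.757
IG = 0.9918 - 0.757 = 0.2348

0.2348


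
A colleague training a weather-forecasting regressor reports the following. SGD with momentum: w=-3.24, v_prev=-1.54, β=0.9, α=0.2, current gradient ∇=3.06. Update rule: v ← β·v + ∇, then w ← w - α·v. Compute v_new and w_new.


v_new = 0.9·-1.54 + 3.06 = -1.386 + 3.06 = 1.674
w_new = -3.24 - 0.2·1.674 = -3.24 - 0.3348 = -3.5748

v_new=1.674, w_new=-3.5748


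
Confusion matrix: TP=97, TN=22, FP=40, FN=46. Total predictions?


Total = TP + TN + FP + FN
= 97 + 22 + 40 + 46
= 205
(Predicted positive: 137, predicted negative: 68)

205


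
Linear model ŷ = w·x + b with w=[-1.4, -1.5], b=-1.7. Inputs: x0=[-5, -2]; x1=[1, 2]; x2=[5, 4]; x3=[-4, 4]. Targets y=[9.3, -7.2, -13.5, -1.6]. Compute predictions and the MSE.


ŷ0 = (-1.4)·(-5) + (-1.5)·(-2) - 1.7 = 8.3
ŷ1 = (-1.4)·(1) + (-1.5)·(2) - 1.7 = -6.1
ŷ2 = (-1.4)·(5) + (-1.5)·(4) - 1.7 = -14.7
ŷ3 = (-1.4)·(-4) + (-1.5)·(4) - 1.7 = -2.1
errors² = [1.0, 1.21, 1.44, 0.25]
MSE = 3.9000/4 = 0.975

0.975


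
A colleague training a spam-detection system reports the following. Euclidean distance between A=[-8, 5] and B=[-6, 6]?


d = √((-8+ 6)² + (5-6)²)
  = √(4 + 1)
  = √5 = 2.2361

2.2361


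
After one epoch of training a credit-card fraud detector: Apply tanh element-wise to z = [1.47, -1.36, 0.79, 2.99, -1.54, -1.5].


tanh(1.47) = 0.8996
tanh(-1.36) = -0.8764
tanh(0.79) = 0.6584
tanh(2.99) = 0.995
tanh(-1.54) = -0.9121
tanh(-1.5) = -0.9051
result = [0.8996, -0.8764, 0.6584, 0.995, -0.9121, -0.9051]

[0.8996, -0.8764, 0.6584, 0.995, -0.9121, -0.9051]


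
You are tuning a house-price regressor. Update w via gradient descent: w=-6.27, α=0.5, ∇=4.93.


w_new = w - α·∇
= -6.27 - 0.5·4.93
= -6.27 - 2.465
= -8.735

-8.735


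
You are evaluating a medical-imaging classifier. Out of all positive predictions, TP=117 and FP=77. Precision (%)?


Precision = TP/(TP+FP)
= 117/(117+77)
= 117/194 = 60.31%

60.31%


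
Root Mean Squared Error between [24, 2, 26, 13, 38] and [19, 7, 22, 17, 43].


MSE = 107/5 = 21.4
RMSE = √(107/5) = 4.626

4.626


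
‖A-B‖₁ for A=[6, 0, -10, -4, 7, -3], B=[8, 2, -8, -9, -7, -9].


d = |6-8| + |0-2| + |-10+ 8| + |-4+ 9| + |7+ 7| + |-3+ 9|
  = 2 + 2 + 2 + 5 + 14 + 6
  = 31

31


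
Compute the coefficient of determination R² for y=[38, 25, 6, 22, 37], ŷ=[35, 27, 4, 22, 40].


ȳ = 25.6
SS_res = Σ(y-ŷ)² = 26
SS_tot = Σ(y-ȳ)² = 681.2
R² = 1 - SS_res/SS_tot = 1 - 0.0382 = 0.9618

0.9618


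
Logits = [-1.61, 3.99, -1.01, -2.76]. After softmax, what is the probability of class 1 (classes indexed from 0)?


Exponentials: e^-1.61=0.1999, e^3.99=54.0549, e^-1.01=0.3642, e^-2.76=0.0633
Sum = 54.6823
Softmax = [0.0037, 0.9885, 0.0067, 0.0012]
p[1] = 54.0549/54.6823 = 0.9885

0.9885


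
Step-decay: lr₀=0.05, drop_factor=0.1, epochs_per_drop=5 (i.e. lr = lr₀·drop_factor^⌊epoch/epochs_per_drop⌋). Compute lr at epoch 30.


n_drops = ⌊30/5⌋ = 6
lr = 0.05·0.1^6 = 0.05·0.000001 = 0.00000005

0.00000005


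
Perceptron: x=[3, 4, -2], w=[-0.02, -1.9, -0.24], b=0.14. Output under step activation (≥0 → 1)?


z = (3)·(-0.02) + (4)·(-1.9) + (-2)·(-0.24) + 0.14
  = -7.04
step(z) = 0 (z<0)

0


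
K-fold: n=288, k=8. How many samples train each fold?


Fold size = 288/8 = 36
Training per fold = 288 - 36 = 252

252


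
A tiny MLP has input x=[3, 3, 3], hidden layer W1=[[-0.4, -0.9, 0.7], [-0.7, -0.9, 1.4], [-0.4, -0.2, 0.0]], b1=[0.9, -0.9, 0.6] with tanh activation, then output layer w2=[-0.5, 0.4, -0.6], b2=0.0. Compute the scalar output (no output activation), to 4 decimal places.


z1[0] = (-0.4)·(3) + (-0.9)·(3) + (0.7)·(3) + 0.9 = -0.9
z1[1] = (-0.7)·(3) + (-0.9)·(3) + (1.4)·(3) - 0.9 = -1.5
z1[2] = (-0.4)·(3) + (-0.2)·(3) + (0.0)·(3) + 0.6 = -1.2
h = tanh(z1) = [-0.7163, -0.9051, -0.8337]
output = (-0.5)·(-0.7163) + (0.4)·(-0.9051) + (-0.6)·(-0.8337) + 0.0 = 0.4963

0.4963


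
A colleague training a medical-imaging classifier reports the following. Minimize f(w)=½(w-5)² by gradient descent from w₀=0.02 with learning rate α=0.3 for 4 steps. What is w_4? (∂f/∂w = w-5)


step 1: grad = 0.02-5 = -4.98; w = 0.02 - 0.3·(-4.98) = 1.514
step 2: grad = 1.514-5 = -3.486; w = 1.514 - 0.3·(-3.486) = 2.5598
step 3: grad = 2.5598-5 = -2.4402; w = 2.5598 - 0.3·(-2.4402) = 3.29186
step 4: grad = 3.29186-5 = -1.70814; w = 3.29186 - 0.3·(-1.70814) = 3.804302

3.804302


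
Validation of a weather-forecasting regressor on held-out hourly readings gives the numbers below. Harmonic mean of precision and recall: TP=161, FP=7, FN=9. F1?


Precision = 161/168 = 0.9583
Recall = 161/170 = 0.9471
F1 = 2·P·R/(P+R) = 2·TP/(2·TP+FP+FN) = 322/(322+7+9) = 322/338 = 0.9527

0.9527


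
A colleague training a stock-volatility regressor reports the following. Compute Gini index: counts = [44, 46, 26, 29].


Probabilities: [44/145, 46/145, 26/145, 29/145] ≈ [0.3034, 0.3172, 0.1793, 0.2]
Σpᵢ² = (1936 + 2116 + 676 + 841)/145² = 5569/21025
Gini = 1 - Σpᵢ² = 1 - 5569/21025 = 0.7351

0.7351


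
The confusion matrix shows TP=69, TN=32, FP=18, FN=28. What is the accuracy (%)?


Accuracy = (TP+TN)/(TP+TN+FP+FN)
= (69+32)/(147)
= 101/147 = 68.71%

68.71%


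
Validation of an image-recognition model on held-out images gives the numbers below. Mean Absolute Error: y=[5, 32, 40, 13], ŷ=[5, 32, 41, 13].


Absolute errors: |5-5|=0, |32-32|=0, |40-41|=1, |13-13|=0
Sum = 1
MAE = 1/4 = 1/4

1/4


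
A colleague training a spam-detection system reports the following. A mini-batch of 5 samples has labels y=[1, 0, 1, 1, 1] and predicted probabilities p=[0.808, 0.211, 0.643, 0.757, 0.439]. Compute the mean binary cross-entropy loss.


L[0] = -ln(0.808) = 0.2132
L[1] = -ln(1-0.211) = -ln(0.789) = 0.237
L[2] = -ln(0.643) = 0.4416
L[3] = -ln(0.757) = 0.2784
L[4] = -ln(0.439) = 0.8233
mean = (0.2132 + 0.237 + 0.4416 + 0.2784 + 0.8233)/5 = 0.3987

0.3987


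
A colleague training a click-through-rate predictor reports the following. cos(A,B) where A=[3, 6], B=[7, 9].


A·B = 3·7 + 6·9 = 75
‖A‖ = √45 = 6.7082, ‖B‖ = √130 = 11.4018
cos = 75/(√45·√130) = 75/√5850 = 0.9806

0.9806


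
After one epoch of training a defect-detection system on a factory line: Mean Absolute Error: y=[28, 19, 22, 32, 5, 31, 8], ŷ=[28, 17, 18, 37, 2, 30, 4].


Absolute errors: |28-28|=0, |19-17|=2, |22-18|=4, |32-37|=5, |5-2|=3, |31-30|=1, |8-4|=4
Sum = 19
MAE = 19/7 = 19/7

19/7


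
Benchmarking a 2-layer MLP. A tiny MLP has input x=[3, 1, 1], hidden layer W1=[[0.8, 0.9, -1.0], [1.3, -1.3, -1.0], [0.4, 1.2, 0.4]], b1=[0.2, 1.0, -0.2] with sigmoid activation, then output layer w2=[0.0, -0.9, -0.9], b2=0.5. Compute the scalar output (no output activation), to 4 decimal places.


z1[0] = (0.8)·(3) + (0.9)·(1) + (-1.0)·(1) + 0.2 = 2.5
z1[1] = (1.3)·(3) + (-1.3)·(1) + (-1.0)·(1) + 1.0 = 2.6
z1[2] = (0.4)·(3) + (1.2)·(1) + (0.4)·(1) - 0.2 = 2.6
h = sigmoid(z1) = [0.9241, 0.9309, 0.9309]
output = (0.0)·(0.9241) + (-0.9)·(0.9309) + (-0.9)·(0.9309) + 0.5 = -1.1756

-1.1756
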